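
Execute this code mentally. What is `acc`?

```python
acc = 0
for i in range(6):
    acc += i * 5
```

Let's trace through this code step by step.

Initialize: acc = 0
Entering loop: for i in range(6):

After execution: acc = 75
75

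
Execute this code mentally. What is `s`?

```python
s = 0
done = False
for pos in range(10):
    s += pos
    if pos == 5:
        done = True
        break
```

Let's trace through this code step by step.

Initialize: s = 0
Initialize: done = False
Entering loop: for pos in range(10):

After execution: s = 15
15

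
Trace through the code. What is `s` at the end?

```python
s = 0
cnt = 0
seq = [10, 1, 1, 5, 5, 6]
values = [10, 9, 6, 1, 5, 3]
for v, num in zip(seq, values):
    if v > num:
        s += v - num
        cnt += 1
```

Let's trace through this code step by step.

Initialize: s = 0
Initialize: cnt = 0
Initialize: seq = [10, 1, 1, 5, 5, 6]
Initialize: values = [10, 9, 6, 1, 5, 3]
Entering loop: for v, num in zip(seq, values):

After execution: s = 7
7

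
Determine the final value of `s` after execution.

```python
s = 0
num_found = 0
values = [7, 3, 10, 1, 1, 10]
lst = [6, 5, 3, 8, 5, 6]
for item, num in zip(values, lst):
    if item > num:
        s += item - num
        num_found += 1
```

Let's trace through this code step by step.

Initialize: s = 0
Initialize: num_found = 0
Initialize: values = [7, 3, 10, 1, 1, 10]
Initialize: lst = [6, 5, 3, 8, 5, 6]
Entering loop: for item, num in zip(values, lst):

After execution: s = 12
12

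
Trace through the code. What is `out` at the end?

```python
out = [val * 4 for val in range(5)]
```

Let's trace through this code step by step.

Initialize: out = [val * 4 for val in range(5)]

After execution: out = [0, 4, 8, 12, 16]
[0, 4, 8, 12, 16]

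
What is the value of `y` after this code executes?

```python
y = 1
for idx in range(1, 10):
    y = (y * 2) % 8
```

Let's trace through this code step by step.

Initialize: y = 1
Entering loop: for idx in range(1, 10):

After execution: y = 0
0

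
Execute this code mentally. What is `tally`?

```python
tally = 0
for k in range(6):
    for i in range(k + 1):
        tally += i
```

Let's trace through this code step by step.

Initialize: tally = 0
Entering loop: for k in range(6):

After execution: tally = 35
35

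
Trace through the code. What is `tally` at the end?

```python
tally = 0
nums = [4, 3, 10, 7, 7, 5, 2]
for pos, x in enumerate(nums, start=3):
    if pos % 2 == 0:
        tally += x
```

Let's trace through this code step by step.

Initialize: tally = 0
Initialize: nums = [4, 3, 10, 7, 7, 5, 2]
Entering loop: for pos, x in enumerate(nums, start=3):

After execution: tally = 15
15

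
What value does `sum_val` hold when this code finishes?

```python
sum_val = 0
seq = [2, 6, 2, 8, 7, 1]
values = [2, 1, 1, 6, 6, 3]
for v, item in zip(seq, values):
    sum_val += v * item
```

Let's trace through this code step by step.

Initialize: sum_val = 0
Initialize: seq = [2, 6, 2, 8, 7, 1]
Initialize: values = [2, 1, 1, 6, 6, 3]
Entering loop: for v, item in zip(seq, values):

After execution: sum_val = 105
105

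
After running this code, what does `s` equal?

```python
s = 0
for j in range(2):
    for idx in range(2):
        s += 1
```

Let's trace through this code step by step.

Initialize: s = 0
Entering loop: for j in range(2):

After execution: s = 4
4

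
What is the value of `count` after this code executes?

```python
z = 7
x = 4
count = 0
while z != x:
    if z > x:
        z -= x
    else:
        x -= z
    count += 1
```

Let's trace through this code step by step.

Initialize: z = 7
Initialize: x = 4
Initialize: count = 0
Entering loop: while z != x:

After execution: count = 4
4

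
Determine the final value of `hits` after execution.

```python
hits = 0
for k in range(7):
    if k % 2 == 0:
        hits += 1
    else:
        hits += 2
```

Let's trace through this code step by step.

Initialize: hits = 0
Entering loop: for k in range(7):

After execution: hits = 10
10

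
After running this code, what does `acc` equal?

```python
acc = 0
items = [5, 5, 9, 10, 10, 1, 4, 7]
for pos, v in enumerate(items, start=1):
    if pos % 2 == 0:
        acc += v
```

Let's trace through this code step by step.

Initialize: acc = 0
Initialize: items = [5, 5, 9, 10, 10, 1, 4, 7]
Entering loop: for pos, v in enumerate(items, start=1):

After execution: acc = 23
23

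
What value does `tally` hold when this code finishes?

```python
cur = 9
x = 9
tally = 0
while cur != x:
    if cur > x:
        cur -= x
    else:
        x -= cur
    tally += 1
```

Let's trace through this code step by step.

Initialize: cur = 9
Initialize: x = 9
Initialize: tally = 0
Entering loop: while cur != x:

After execution: tally = 0
0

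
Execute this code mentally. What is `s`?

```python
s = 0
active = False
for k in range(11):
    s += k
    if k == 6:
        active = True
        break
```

Let's trace through this code step by step.

Initialize: s = 0
Initialize: active = False
Entering loop: for k in range(11):

After execution: s = 21
21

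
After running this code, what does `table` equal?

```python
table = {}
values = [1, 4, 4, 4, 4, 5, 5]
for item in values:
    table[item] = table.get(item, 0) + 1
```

Let's trace through this code step by step.

Initialize: table = {}
Initialize: values = [1, 4, 4, 4, 4, 5, 5]
Entering loop: for item in values:

After execution: table = {1: 1, 4: 4, 5: 2}
{1: 1, 4: 4, 5: 2}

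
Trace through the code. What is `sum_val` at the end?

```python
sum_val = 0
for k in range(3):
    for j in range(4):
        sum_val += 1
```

Let's trace through this code step by step.

Initialize: sum_val = 0
Entering loop: for k in range(3):

After execution: sum_val = 12
12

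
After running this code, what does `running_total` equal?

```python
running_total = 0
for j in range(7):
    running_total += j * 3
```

Let's trace through this code step by step.

Initialize: running_total = 0
Entering loop: for j in range(7):

After execution: running_total = 63
63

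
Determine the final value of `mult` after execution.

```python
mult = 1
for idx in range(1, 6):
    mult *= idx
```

Let's trace through this code step by step.

Initialize: mult = 1
Entering loop: for idx in range(1, 6):

After execution: mult = 120
120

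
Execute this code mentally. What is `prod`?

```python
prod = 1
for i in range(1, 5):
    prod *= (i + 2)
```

Let's trace through this code step by step.

Initialize: prod = 1
Entering loop: for i in range(1, 5):

After execution: prod = 360
360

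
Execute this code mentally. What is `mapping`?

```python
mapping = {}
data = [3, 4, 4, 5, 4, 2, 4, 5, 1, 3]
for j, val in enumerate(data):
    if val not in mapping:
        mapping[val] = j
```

Let's trace through this code step by step.

Initialize: mapping = {}
Initialize: data = [3, 4, 4, 5, 4, 2, 4, 5, 1, 3]
Entering loop: for j, val in enumerate(data):

After execution: mapping = {3: 0, 4: 1, 5: 3, 2: 5, 1: 8}
{3: 0, 4: 1, 5: 3, 2: 5, 1: 8}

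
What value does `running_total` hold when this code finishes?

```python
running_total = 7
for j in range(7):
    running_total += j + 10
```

Let's trace through this code step by step.

Initialize: running_total = 7
Entering loop: for j in range(7):

After execution: running_total = 98
98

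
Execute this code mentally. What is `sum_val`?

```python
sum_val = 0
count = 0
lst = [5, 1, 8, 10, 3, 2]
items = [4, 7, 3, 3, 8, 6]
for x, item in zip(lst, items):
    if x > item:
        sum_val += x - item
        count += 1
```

Let's trace through this code step by step.

Initialize: sum_val = 0
Initialize: count = 0
Initialize: lst = [5, 1, 8, 10, 3, 2]
Initialize: items = [4, 7, 3, 3, 8, 6]
Entering loop: for x, item in zip(lst, items):

After execution: sum_val = 13
13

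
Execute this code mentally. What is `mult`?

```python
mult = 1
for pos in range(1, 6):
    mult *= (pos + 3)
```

Let's trace through this code step by step.

Initialize: mult = 1
Entering loop: for pos in range(1, 6):

After execution: mult = 6720
6720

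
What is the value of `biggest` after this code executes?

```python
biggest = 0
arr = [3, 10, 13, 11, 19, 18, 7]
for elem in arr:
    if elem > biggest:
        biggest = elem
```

Let's trace through this code step by step.

Initialize: biggest = 0
Initialize: arr = [3, 10, 13, 11, 19, 18, 7]
Entering loop: for elem in arr:

After execution: biggest = 19
19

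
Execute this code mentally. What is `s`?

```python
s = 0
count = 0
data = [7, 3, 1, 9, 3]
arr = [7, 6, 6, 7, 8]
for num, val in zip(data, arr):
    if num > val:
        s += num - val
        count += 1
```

Let's trace through this code step by step.

Initialize: s = 0
Initialize: count = 0
Initialize: data = [7, 3, 1, 9, 3]
Initialize: arr = [7, 6, 6, 7, 8]
Entering loop: for num, val in zip(data, arr):

After execution: s = 2
2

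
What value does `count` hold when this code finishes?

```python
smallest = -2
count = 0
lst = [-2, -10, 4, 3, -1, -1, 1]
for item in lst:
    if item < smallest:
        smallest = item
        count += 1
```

Let's trace through this code step by step.

Initialize: smallest = -2
Initialize: count = 0
Initialize: lst = [-2, -10, 4, 3, -1, -1, 1]
Entering loop: for item in lst:

After execution: count = 1
1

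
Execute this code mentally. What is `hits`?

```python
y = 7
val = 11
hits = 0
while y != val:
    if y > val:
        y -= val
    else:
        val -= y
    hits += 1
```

Let's trace through this code step by step.

Initialize: y = 7
Initialize: val = 11
Initialize: hits = 0
Entering loop: while y != val:

After execution: hits = 5
5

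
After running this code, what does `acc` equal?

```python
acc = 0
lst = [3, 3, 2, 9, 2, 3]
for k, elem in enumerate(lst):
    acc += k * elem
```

Let's trace through this code step by step.

Initialize: acc = 0
Initialize: lst = [3, 3, 2, 9, 2, 3]
Entering loop: for k, elem in enumerate(lst):

After execution: acc = 57
57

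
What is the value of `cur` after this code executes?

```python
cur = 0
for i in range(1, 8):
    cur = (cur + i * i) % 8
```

Let's trace through this code step by step.

Initialize: cur = 0
Entering loop: for i in range(1, 8):

After execution: cur = 4
4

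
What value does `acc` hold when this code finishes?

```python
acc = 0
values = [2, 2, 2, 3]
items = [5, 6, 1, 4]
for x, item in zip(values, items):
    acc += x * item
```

Let's trace through this code step by step.

Initialize: acc = 0
Initialize: values = [2, 2, 2, 3]
Initialize: items = [5, 6, 1, 4]
Entering loop: for x, item in zip(values, items):

After execution: acc = 36
36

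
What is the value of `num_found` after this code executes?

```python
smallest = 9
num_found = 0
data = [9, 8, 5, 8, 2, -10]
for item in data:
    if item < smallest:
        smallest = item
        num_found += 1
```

Let's trace through this code step by step.

Initialize: smallest = 9
Initialize: num_found = 0
Initialize: data = [9, 8, 5, 8, 2, -10]
Entering loop: for item in data:

After execution: num_found = 4
4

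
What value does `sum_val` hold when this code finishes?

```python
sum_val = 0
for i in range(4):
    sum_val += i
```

Let's trace through this code step by step.

Initialize: sum_val = 0
Entering loop: for i in range(4):

After execution: sum_val = 6
6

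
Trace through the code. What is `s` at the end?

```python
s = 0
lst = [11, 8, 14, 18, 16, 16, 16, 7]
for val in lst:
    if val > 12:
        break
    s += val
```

Let's trace through this code step by step.

Initialize: s = 0
Initialize: lst = [11, 8, 14, 18, 16, 16, 16, 7]
Entering loop: for val in lst:

After execution: s = 19
19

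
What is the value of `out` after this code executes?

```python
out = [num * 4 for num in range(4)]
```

Let's trace through this code step by step.

Initialize: out = [num * 4 for num in range(4)]

After execution: out = [0, 4, 8, 12]
[0, 4, 8, 12]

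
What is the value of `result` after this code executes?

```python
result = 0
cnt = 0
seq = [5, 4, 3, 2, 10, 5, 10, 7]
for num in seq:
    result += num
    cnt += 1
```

Let's trace through this code step by step.

Initialize: result = 0
Initialize: cnt = 0
Initialize: seq = [5, 4, 3, 2, 10, 5, 10, 7]
Entering loop: for num in seq:

After execution: result = 46
46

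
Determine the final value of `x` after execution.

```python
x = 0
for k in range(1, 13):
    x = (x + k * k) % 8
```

Let's trace through this code step by step.

Initialize: x = 0
Entering loop: for k in range(1, 13):

After execution: x = 2
2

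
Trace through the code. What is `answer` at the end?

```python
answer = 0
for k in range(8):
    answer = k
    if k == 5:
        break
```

Let's trace through this code step by step.

Initialize: answer = 0
Entering loop: for k in range(8):

After execution: answer = 5
5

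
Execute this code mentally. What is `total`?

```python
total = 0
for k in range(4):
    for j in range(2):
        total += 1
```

Let's trace through this code step by step.

Initialize: total = 0
Entering loop: for k in range(4):

After execution: total = 8
8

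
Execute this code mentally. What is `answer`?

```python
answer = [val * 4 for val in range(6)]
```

Let's trace through this code step by step.

Initialize: answer = [val * 4 for val in range(6)]

After execution: answer = [0, 4, 8, 12, 16, 20]
[0, 4, 8, 12, 16, 20]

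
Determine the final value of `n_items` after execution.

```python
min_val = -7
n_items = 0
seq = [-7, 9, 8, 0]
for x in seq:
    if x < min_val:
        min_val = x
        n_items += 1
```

Let's trace through this code step by step.

Initialize: min_val = -7
Initialize: n_items = 0
Initialize: seq = [-7, 9, 8, 0]
Entering loop: for x in seq:

After execution: n_items = 0
0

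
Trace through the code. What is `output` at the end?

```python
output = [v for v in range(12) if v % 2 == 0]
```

Let's trace through this code step by step.

Initialize: output = [v for v in range(12) if v % 2 == 0]

After execution: output = [0, 2, 4, 6, 8, 10]
[0, 2, 4, 6, 8, 10]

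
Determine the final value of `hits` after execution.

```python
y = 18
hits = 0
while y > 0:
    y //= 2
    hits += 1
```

Let's trace through this code step by step.

Initialize: y = 18
Initialize: hits = 0
Entering loop: while y > 0:

After execution: hits = 5
5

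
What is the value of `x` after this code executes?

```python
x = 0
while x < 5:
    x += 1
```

Let's trace through this code step by step.

Initialize: x = 0
Entering loop: while x < 5:

After execution: x = 5
5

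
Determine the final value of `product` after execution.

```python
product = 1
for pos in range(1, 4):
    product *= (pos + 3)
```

Let's trace through this code step by step.

Initialize: product = 1
Entering loop: for pos in range(1, 4):

After execution: product = 120
120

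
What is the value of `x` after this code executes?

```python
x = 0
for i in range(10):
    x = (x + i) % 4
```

Let's trace through this code step by step.

Initialize: x = 0
Entering loop: for i in range(10):

After execution: x = 1
1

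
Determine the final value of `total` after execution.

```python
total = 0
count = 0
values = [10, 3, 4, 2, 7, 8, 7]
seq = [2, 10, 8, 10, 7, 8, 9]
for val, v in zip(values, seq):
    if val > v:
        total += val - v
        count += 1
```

Let's trace through this code step by step.

Initialize: total = 0
Initialize: count = 0
Initialize: values = [10, 3, 4, 2, 7, 8, 7]
Initialize: seq = [2, 10, 8, 10, 7, 8, 9]
Entering loop: for val, v in zip(values, seq):

After execution: total = 8
8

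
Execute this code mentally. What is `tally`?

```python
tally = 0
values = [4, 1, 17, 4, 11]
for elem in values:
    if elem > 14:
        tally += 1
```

Let's trace through this code step by step.

Initialize: tally = 0
Initialize: values = [4, 1, 17, 4, 11]
Entering loop: for elem in values:

After execution: tally = 1
1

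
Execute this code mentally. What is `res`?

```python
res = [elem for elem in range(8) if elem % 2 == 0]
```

Let's trace through this code step by step.

Initialize: res = [elem for elem in range(8) if elem % 2 == 0]

After execution: res = [0, 2, 4, 6]
[0, 2, 4, 6]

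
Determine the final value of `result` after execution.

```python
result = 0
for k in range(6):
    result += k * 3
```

Let's trace through this code step by step.

Initialize: result = 0
Entering loop: for k in range(6):

After execution: result = 45
45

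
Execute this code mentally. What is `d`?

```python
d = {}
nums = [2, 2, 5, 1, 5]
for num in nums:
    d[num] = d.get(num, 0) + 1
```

Let's trace through this code step by step.

Initialize: d = {}
Initialize: nums = [2, 2, 5, 1, 5]
Entering loop: for num in nums:

After execution: d = {2: 2, 5: 2, 1: 1}
{2: 2, 5: 2, 1: 1}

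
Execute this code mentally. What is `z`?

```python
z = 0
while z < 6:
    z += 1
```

Let's trace through this code step by step.

Initialize: z = 0
Entering loop: while z < 6:

After execution: z = 6
6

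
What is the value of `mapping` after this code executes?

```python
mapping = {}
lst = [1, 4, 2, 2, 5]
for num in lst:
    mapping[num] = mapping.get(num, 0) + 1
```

Let's trace through this code step by step.

Initialize: mapping = {}
Initialize: lst = [1, 4, 2, 2, 5]
Entering loop: for num in lst:

After execution: mapping = {1: 1, 4: 1, 2: 2, 5: 1}
{1: 1, 4: 1, 2: 2, 5: 1}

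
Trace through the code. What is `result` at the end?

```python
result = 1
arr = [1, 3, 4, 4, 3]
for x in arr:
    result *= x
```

Let's trace through this code step by step.

Initialize: result = 1
Initialize: arr = [1, 3, 4, 4, 3]
Entering loop: for x in arr:

After execution: result = 144
144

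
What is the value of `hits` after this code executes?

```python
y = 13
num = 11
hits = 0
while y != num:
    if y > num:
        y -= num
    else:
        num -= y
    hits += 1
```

Let's trace through this code step by step.

Initialize: y = 13
Initialize: num = 11
Initialize: hits = 0
Entering loop: while y != num:

After execution: hits = 7
7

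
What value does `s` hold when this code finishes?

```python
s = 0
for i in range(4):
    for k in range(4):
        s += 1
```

Let's trace through this code step by step.

Initialize: s = 0
Entering loop: for i in range(4):

After execution: s = 16
16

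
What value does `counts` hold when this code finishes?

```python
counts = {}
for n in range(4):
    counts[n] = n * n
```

Let's trace through this code step by step.

Initialize: counts = {}
Entering loop: for n in range(4):

After execution: counts = {0: 0, 1: 1, 2: 4, 3: 9}
{0: 0, 1: 1, 2: 4, 3: 9}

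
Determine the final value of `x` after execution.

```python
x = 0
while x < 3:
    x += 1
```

Let's trace through this code step by step.

Initialize: x = 0
Entering loop: while x < 3:

After execution: x = 3
3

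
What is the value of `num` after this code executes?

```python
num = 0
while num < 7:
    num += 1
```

Let's trace through this code step by step.

Initialize: num = 0
Entering loop: while num < 7:

After execution: num = 7
7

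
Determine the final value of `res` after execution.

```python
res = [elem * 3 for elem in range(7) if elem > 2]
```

Let's trace through this code step by step.

Initialize: res = [elem * 3 for elem in range(7) if elem > 2]

After execution: res = [9, 12, 15, 18]
[9, 12, 15, 18]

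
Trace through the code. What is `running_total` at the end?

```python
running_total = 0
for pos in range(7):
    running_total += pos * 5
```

Let's trace through this code step by step.

Initialize: running_total = 0
Entering loop: for pos in range(7):

After execution: running_total = 105
105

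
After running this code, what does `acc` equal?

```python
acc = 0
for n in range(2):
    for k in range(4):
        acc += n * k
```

Let's trace through this code step by step.

Initialize: acc = 0
Entering loop: for n in range(2):

After execution: acc = 6
6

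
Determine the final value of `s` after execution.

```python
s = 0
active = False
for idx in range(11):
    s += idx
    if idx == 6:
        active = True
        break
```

Let's trace through this code step by step.

Initialize: s = 0
Initialize: active = False
Entering loop: for idx in range(11):

After execution: s = 21
21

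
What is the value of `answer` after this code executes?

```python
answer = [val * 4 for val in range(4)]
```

Let's trace through this code step by step.

Initialize: answer = [val * 4 for val in range(4)]

After execution: answer = [0, 4, 8, 12]
[0, 4, 8, 12]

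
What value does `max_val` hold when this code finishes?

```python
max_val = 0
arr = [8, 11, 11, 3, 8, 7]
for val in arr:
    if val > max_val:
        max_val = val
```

Let's trace through this code step by step.

Initialize: max_val = 0
Initialize: arr = [8, 11, 11, 3, 8, 7]
Entering loop: for val in arr:

After execution: max_val = 11
11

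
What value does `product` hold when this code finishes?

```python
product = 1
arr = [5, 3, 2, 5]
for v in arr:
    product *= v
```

Let's trace through this code step by step.

Initialize: product = 1
Initialize: arr = [5, 3, 2, 5]
Entering loop: for v in arr:

After execution: product = 150
150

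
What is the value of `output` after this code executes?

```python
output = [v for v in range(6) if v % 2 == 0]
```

Let's trace through this code step by step.

Initialize: output = [v for v in range(6) if v % 2 == 0]

After execution: output = [0, 2, 4]
[0, 2, 4]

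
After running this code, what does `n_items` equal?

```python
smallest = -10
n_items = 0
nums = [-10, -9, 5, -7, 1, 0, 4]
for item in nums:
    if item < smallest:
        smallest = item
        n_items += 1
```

Let's trace through this code step by step.

Initialize: smallest = -10
Initialize: n_items = 0
Initialize: nums = [-10, -9, 5, -7, 1, 0, 4]
Entering loop: for item in nums:

After execution: n_items = 0
0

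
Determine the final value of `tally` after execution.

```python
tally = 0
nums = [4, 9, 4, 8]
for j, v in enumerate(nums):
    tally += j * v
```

Let's trace through this code step by step.

Initialize: tally = 0
Initialize: nums = [4, 9, 4, 8]
Entering loop: for j, v in enumerate(nums):

After execution: tally = 41
41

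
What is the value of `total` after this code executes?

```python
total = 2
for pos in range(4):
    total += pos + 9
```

Let's trace through this code step by step.

Initialize: total = 2
Entering loop: for pos in range(4):

After execution: total = 44
44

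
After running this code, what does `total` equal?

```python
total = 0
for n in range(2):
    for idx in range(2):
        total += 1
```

Let's trace through this code step by step.

Initialize: total = 0
Entering loop: for n in range(2):

After execution: total = 4
4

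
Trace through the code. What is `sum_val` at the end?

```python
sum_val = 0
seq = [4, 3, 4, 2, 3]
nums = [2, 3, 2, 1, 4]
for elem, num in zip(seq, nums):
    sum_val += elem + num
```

Let's trace through this code step by step.

Initialize: sum_val = 0
Initialize: seq = [4, 3, 4, 2, 3]
Initialize: nums = [2, 3, 2, 1, 4]
Entering loop: for elem, num in zip(seq, nums):

After execution: sum_val = 28
28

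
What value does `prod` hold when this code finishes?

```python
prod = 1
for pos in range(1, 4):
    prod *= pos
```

Let's trace through this code step by step.

Initialize: prod = 1
Entering loop: for pos in range(1, 4):

After execution: prod = 6
6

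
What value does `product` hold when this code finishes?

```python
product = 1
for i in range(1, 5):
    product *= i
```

Let's trace through this code step by step.

Initialize: product = 1
Entering loop: for i in range(1, 5):

After execution: product = 24
24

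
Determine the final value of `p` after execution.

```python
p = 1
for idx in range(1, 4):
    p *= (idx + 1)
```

Let's trace through this code step by step.

Initialize: p = 1
Entering loop: for idx in range(1, 4):

After execution: p = 24
24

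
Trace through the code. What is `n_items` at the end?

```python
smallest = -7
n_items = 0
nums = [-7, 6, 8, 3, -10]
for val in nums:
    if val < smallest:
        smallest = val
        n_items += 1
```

Let's trace through this code step by step.

Initialize: smallest = -7
Initialize: n_items = 0
Initialize: nums = [-7, 6, 8, 3, -10]
Entering loop: for val in nums:

After execution: n_items = 1
1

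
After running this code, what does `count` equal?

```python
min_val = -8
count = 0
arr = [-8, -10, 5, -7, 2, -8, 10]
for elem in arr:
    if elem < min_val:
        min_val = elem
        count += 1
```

Let's trace through this code step by step.

Initialize: min_val = -8
Initialize: count = 0
Initialize: arr = [-8, -10, 5, -7, 2, -8, 10]
Entering loop: for elem in arr:

After execution: count = 1
1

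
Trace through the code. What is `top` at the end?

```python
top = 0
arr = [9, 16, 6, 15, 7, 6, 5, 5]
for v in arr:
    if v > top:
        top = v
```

Let's trace through this code step by step.

Initialize: top = 0
Initialize: arr = [9, 16, 6, 15, 7, 6, 5, 5]
Entering loop: for v in arr:

After execution: top = 16
16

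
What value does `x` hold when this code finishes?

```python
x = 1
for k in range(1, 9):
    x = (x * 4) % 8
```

Let's trace through this code step by step.

Initialize: x = 1
Entering loop: for k in range(1, 9):

After execution: x = 0
0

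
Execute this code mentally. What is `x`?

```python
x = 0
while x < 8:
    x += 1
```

Let's trace through this code step by step.

Initialize: x = 0
Entering loop: while x < 8:

After execution: x = 8
8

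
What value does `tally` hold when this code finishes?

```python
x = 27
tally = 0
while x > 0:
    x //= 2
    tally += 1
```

Let's trace through this code step by step.

Initialize: x = 27
Initialize: tally = 0
Entering loop: while x > 0:

After execution: tally = 5
5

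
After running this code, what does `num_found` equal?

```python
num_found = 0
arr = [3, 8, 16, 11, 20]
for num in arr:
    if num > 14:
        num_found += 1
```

Let's trace through this code step by step.

Initialize: num_found = 0
Initialize: arr = [3, 8, 16, 11, 20]
Entering loop: for num in arr:

After execution: num_found = 2
2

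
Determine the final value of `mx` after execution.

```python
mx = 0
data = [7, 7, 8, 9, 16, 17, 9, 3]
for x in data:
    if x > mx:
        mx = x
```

Let's trace through this code step by step.

Initialize: mx = 0
Initialize: data = [7, 7, 8, 9, 16, 17, 9, 3]
Entering loop: for x in data:

After execution: mx = 17
17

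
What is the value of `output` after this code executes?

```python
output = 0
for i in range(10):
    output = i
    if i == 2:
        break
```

Let's trace through this code step by step.

Initialize: output = 0
Entering loop: for i in range(10):

After execution: output = 2
2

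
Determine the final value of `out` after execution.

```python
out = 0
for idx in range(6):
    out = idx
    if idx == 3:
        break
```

Let's trace through this code step by step.

Initialize: out = 0
Entering loop: for idx in range(6):

After execution: out = 3
3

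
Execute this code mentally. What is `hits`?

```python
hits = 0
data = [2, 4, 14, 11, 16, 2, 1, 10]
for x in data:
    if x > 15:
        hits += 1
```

Let's trace through this code step by step.

Initialize: hits = 0
Initialize: data = [2, 4, 14, 11, 16, 2, 1, 10]
Entering loop: for x in data:

After execution: hits = 1
1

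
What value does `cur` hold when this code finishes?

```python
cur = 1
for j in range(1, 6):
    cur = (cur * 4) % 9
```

Let's trace through this code step by step.

Initialize: cur = 1
Entering loop: for j in range(1, 6):

After execution: cur = 7
7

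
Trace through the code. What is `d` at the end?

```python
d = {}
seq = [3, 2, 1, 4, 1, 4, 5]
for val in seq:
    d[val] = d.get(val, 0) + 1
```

Let's trace through this code step by step.

Initialize: d = {}
Initialize: seq = [3, 2, 1, 4, 1, 4, 5]
Entering loop: for val in seq:

After execution: d = {3: 1, 2: 1, 1: 2, 4: 2, 5: 1}
{3: 1, 2: 1, 1: 2, 4: 2, 5: 1}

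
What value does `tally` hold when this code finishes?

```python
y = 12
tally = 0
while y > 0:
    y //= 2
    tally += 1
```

Let's trace through this code step by step.

Initialize: y = 12
Initialize: tally = 0
Entering loop: while y > 0:

After execution: tally = 4
4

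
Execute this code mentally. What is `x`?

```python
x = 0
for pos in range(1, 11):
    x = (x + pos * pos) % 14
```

Let's trace through this code step by step.

Initialize: x = 0
Entering loop: for pos in range(1, 11):

After execution: x = 7
7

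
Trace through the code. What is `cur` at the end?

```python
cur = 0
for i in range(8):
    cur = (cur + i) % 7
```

Let's trace through this code step by step.

Initialize: cur = 0
Entering loop: for i in range(8):

After execution: cur = 0
0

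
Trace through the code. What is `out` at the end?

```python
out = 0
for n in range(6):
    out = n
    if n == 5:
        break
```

Let's trace through this code step by step.

Initialize: out = 0
Entering loop: for n in range(6):

After execution: out = 5
5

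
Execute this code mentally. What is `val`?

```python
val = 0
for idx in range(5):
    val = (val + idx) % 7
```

Let's trace through this code step by step.

Initialize: val = 0
Entering loop: for idx in range(5):

After execution: val = 3
3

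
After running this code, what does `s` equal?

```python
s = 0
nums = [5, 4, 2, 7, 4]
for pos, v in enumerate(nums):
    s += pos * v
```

Let's trace through this code step by step.

Initialize: s = 0
Initialize: nums = [5, 4, 2, 7, 4]
Entering loop: for pos, v in enumerate(nums):

After execution: s = 45
45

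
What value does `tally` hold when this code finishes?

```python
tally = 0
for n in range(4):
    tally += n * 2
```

Let's trace through this code step by step.

Initialize: tally = 0
Entering loop: for n in range(4):

After execution: tally = 12
12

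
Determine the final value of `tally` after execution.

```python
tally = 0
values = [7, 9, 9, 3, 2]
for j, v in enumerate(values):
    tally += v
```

Let's trace through this code step by step.

Initialize: tally = 0
Initialize: values = [7, 9, 9, 3, 2]
Entering loop: for j, v in enumerate(values):

After execution: tally = 30
30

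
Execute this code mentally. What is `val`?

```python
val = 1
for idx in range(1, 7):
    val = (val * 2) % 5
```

Let's trace through this code step by step.

Initialize: val = 1
Entering loop: for idx in range(1, 7):

After execution: val = 4
4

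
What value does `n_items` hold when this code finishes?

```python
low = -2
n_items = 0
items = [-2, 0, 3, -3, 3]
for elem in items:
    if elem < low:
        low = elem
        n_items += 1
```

Let's trace through this code step by step.

Initialize: low = -2
Initialize: n_items = 0
Initialize: items = [-2, 0, 3, -3, 3]
Entering loop: for elem in items:

After execution: n_items = 1
1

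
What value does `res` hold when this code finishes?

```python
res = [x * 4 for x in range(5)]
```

Let's trace through this code step by step.

Initialize: res = [x * 4 for x in range(5)]

After execution: res = [0, 4, 8, 12, 16]
[0, 4, 8, 12, 16]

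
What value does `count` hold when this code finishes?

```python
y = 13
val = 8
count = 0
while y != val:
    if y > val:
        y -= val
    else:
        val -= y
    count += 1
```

Let's trace through this code step by step.

Initialize: y = 13
Initialize: val = 8
Initialize: count = 0
Entering loop: while y != val:

After execution: count = 5
5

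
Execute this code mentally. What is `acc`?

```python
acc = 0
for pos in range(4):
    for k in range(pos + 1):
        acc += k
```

Let's trace through this code step by step.

Initialize: acc = 0
Entering loop: for pos in range(4):

After execution: acc = 10
10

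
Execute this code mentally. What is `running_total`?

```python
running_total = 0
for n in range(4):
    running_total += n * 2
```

Let's trace through this code step by step.

Initialize: running_total = 0
Entering loop: for n in range(4):

After execution: running_total = 12
12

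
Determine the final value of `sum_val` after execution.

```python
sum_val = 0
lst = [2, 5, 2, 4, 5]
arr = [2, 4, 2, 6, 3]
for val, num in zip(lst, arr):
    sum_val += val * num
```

Let's trace through this code step by step.

Initialize: sum_val = 0
Initialize: lst = [2, 5, 2, 4, 5]
Initialize: arr = [2, 4, 2, 6, 3]
Entering loop: for val, num in zip(lst, arr):

After execution: sum_val = 67
67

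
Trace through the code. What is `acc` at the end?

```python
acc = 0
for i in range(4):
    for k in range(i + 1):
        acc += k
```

Let's trace through this code step by step.

Initialize: acc = 0
Entering loop: for i in range(4):

After execution: acc = 10
10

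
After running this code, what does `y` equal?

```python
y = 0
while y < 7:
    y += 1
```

Let's trace through this code step by step.

Initialize: y = 0
Entering loop: while y < 7:

After execution: y = 7
7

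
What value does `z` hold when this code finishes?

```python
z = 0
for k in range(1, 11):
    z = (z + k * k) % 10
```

Let's trace through this code step by step.

Initialize: z = 0
Entering loop: for k in range(1, 11):

After execution: z = 5
5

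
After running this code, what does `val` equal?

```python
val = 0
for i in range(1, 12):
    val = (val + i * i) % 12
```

Let's trace through this code step by step.

Initialize: val = 0
Entering loop: for i in range(1, 12):

After execution: val = 2
2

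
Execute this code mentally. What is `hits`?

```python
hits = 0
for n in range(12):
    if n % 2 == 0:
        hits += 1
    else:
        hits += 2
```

Let's trace through this code step by step.

Initialize: hits = 0
Entering loop: for n in range(12):

After execution: hits = 18
18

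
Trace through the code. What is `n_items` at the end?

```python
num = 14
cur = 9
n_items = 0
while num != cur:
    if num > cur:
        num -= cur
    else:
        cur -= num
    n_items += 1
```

Let's trace through this code step by step.

Initialize: num = 14
Initialize: cur = 9
Initialize: n_items = 0
Entering loop: while num != cur:

After execution: n_items = 6
6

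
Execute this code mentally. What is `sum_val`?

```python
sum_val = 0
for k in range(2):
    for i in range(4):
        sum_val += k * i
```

Let's trace through this code step by step.

Initialize: sum_val = 0
Entering loop: for k in range(2):

After execution: sum_val = 6
6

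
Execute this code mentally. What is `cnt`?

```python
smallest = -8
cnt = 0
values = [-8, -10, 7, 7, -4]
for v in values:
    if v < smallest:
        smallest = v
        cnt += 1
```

Let's trace through this code step by step.

Initialize: smallest = -8
Initialize: cnt = 0
Initialize: values = [-8, -10, 7, 7, -4]
Entering loop: for v in values:

After execution: cnt = 1
1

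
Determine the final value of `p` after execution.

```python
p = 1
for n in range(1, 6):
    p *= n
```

Let's trace through this code step by step.

Initialize: p = 1
Entering loop: for n in range(1, 6):

After execution: p = 120
120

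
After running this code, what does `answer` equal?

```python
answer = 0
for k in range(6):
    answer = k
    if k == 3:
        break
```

Let's trace through this code step by step.

Initialize: answer = 0
Entering loop: for k in range(6):

After execution: answer = 3
3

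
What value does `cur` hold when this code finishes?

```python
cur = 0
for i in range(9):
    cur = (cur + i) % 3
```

Let's trace through this code step by step.

Initialize: cur = 0
Entering loop: for i in range(9):

After execution: cur = 0
0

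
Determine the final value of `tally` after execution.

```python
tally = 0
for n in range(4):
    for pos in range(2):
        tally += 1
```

Let's trace through this code step by step.

Initialize: tally = 0
Entering loop: for n in range(4):

After execution: tally = 8
8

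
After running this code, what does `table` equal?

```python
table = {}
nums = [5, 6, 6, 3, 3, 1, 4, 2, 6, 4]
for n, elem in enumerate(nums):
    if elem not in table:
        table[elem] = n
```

Let's trace through this code step by step.

Initialize: table = {}
Initialize: nums = [5, 6, 6, 3, 3, 1, 4, 2, 6, 4]
Entering loop: for n, elem in enumerate(nums):

After execution: table = {5: 0, 6: 1, 3: 3, 1: 5, 4: 6, 2: 7}
{5: 0, 6: 1, 3: 3, 1: 5, 4: 6, 2: 7}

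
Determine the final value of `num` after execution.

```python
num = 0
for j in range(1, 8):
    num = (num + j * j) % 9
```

Let's trace through this code step by step.

Initialize: num = 0
Entering loop: for j in range(1, 8):

After execution: num = 5
5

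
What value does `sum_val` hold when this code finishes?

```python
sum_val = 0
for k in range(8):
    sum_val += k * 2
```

Let's trace through this code step by step.

Initialize: sum_val = 0
Entering loop: for k in range(8):

After execution: sum_val = 56
56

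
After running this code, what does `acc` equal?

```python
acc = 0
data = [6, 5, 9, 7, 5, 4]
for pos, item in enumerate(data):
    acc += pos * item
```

Let's trace through this code step by step.

Initialize: acc = 0
Initialize: data = [6, 5, 9, 7, 5, 4]
Entering loop: for pos, item in enumerate(data):

After execution: acc = 84
84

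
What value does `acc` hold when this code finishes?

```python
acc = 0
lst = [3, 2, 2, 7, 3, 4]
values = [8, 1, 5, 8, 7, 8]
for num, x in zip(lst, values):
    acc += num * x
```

Let's trace through this code step by step.

Initialize: acc = 0
Initialize: lst = [3, 2, 2, 7, 3, 4]
Initialize: values = [8, 1, 5, 8, 7, 8]
Entering loop: for num, x in zip(lst, values):

After execution: acc = 145
145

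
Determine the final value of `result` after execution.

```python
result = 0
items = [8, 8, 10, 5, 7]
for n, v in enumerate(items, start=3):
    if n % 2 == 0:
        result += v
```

Let's trace through this code step by step.

Initialize: result = 0
Initialize: items = [8, 8, 10, 5, 7]
Entering loop: for n, v in enumerate(items, start=3):

After execution: result = 13
13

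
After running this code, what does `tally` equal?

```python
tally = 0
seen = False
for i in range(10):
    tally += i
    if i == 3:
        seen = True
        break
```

Let's trace through this code step by step.

Initialize: tally = 0
Initialize: seen = False
Entering loop: for i in range(10):

After execution: tally = 6
6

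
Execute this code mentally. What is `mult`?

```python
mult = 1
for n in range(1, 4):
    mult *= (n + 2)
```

Let's trace through this code step by step.

Initialize: mult = 1
Entering loop: for n in range(1, 4):

After execution: mult = 60
60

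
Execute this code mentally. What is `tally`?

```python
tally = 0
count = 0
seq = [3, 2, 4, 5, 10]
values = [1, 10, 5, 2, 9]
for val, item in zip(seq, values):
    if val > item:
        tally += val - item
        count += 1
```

Let's trace through this code step by step.

Initialize: tally = 0
Initialize: count = 0
Initialize: seq = [3, 2, 4, 5, 10]
Initialize: values = [1, 10, 5, 2, 9]
Entering loop: for val, item in zip(seq, values):

After execution: tally = 6
6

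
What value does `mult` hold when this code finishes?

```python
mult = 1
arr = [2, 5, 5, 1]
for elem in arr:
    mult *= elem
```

Let's trace through this code step by step.

Initialize: mult = 1
Initialize: arr = [2, 5, 5, 1]
Entering loop: for elem in arr:

After execution: mult = 50
50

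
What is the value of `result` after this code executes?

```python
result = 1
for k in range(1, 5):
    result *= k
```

Let's trace through this code step by step.

Initialize: result = 1
Entering loop: for k in range(1, 5):

After execution: result = 24
24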